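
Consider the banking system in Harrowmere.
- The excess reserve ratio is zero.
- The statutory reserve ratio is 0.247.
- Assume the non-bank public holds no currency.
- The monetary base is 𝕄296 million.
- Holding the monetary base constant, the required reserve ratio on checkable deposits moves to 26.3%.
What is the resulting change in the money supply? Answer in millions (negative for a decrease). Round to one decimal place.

Initially m₁ = 1 / (0.247) ≈ 4.04858, so M₁ = 4.04858 × 296 ≈ 1198.3797 million.
After the change m₂ = 1 / (0.263) ≈ 3.80228, so M₂ = 3.80228 × 296 ≈ 1125.4749 million.
ΔM = M₂ − M₁ = 1125.4749 − 1198.3797 = -72.9048 million.

-72.9 million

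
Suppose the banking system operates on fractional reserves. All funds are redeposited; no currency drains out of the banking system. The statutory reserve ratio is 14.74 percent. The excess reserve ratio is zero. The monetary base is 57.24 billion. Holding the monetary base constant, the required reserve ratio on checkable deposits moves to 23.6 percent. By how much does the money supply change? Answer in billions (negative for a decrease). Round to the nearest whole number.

Initially m₁ = 1 / (0.1474) ≈ 6.7843, so M₁ = 6.7843 × 57.24 ≈ 388.3333 billion.
After the change m₂ = 1 / (0.236) ≈ 4.2373, so M₂ = 4.2373 × 57.24 ≈ 242.5431 billion.
ΔM = M₂ − M₁ = 242.5431 − 388.3333 = -145.7902 billion.

-146 billion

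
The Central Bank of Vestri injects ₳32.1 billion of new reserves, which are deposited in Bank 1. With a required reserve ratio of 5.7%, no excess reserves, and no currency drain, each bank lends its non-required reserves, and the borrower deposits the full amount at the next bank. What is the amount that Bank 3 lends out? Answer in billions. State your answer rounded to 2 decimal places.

Each bank lends a fraction (1 − rr) = 0.9430 of the deposit it receives, so Bank 3 receives 32.1·0.9430^2 and lends 32.1·0.9430^3 ≈ 26.9178 billion.

₳26.92 billion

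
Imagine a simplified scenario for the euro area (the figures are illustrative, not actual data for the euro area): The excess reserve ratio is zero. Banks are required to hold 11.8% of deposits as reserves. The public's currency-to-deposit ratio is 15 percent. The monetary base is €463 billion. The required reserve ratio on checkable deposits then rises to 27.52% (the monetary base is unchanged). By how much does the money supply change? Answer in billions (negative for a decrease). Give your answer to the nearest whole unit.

-735 billion

Initially m₁ = (1 + 0.15) / (0.118 + 0.15) ≈ 4.2910, so M₁ = 4.2910 × 463 = 1986.733 billion.
After the change m₂ = (1 + 0.15) / (0.2752 + 0.15) ≈ 2.7046, so M₂ = 2.7046 × 463 = 1252.2298 billion.
ΔM = M₂ − M₁ = 1252.2298 − 1986.733 = -734.5032 billion.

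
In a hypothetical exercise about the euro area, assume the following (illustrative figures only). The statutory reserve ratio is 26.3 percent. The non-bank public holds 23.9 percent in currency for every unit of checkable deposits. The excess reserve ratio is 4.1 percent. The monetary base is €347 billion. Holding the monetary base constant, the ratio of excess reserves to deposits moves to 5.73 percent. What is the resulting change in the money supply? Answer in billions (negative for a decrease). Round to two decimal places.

-23.08 billion

Initially m₁ = (1 + 0.239) / (0.263 + 0.041 + 0.239) ≈ 2.281768, so M₁ = 2.281768 × 347 ≈ 791.7735 billion.
After the change m₂ = (1 + 0.239) / (0.263 + 0.0573 + 0.239) ≈ 2.215269, so M₂ = 2.215269 × 347 ≈ 768.6983 billion.
ΔM = M₂ − M₁ = 768.6983 − 791.7735 = -23.0752 billion.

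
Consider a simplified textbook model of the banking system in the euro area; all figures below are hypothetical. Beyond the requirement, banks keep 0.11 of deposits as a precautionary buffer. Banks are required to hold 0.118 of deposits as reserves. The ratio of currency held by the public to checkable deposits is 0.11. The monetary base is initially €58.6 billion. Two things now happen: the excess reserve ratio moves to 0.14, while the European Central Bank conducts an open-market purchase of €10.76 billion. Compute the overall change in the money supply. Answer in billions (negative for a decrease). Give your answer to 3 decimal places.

Before: m₁ = (1 + 0.11) / (0.118 + 0.11 + 0.11) ≈ 3.284024, MB₁ = 58.6, so M₁ = 3.284024 × 58.6 ≈ 192.4438 billion.
After: m₂ = (1 + 0.11) / (0.118 + 0.14 + 0.11) ≈ 3.016304, MB₂ = 58.6 + 10.76 = 69.36, so M₂ = 3.016304 × 69.36 ≈ 209.2108 billion.
ΔM = M₂ − M₁ = 209.2108 − 192.4438 = 16.767 billion.

€16.767 billion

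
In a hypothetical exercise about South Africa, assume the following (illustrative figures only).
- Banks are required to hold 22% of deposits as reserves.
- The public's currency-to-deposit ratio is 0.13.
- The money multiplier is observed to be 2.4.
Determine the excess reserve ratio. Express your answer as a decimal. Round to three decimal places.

Using m = 2.4. Since m = (1 + c)/(c + rr + e), the denominator satisfies c + rr + e = (1 + c)/m = (1 + 0.13) / 2.4 ≈ 0.470833.
With c = 0.13 and rr = 0.22, the excess reserve ratio is 0.470833 − 0.13 − 0.22 = 0.120833.

0.121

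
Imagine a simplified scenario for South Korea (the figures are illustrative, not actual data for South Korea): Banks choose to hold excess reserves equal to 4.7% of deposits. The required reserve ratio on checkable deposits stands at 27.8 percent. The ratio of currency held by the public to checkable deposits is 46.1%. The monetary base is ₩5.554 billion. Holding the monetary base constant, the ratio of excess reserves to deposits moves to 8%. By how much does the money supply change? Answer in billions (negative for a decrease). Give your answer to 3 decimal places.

Initially m₁ = (1 + 0.461) / (0.278 + 0.047 + 0.461) ≈ 1.85878, so M₁ = 1.85878 × 5.554 ≈ 10.3237 billion.
After the change m₂ = (1 + 0.461) / (0.278 + 0.08 + 0.461) ≈ 1.78388, so M₂ = 1.78388 × 5.554 ≈ 9.9077 billion.
ΔM = M₂ − M₁ = 9.9077 − 10.3237 = -0.416 billion.

-0.416 billion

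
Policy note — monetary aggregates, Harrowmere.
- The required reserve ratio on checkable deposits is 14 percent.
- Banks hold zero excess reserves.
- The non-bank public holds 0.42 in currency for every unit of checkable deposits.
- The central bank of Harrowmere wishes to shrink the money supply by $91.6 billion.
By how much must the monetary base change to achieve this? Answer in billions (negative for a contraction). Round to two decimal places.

The money multiplier is m = (1 + c) / (rr + c) = (1 + 0.42) / (0.14 + 0.42) ≈ 2.53571.
ΔMB = ΔM / m = (−91.6) / 2.53571 ≈ -36.124 billion.

-36.12 billion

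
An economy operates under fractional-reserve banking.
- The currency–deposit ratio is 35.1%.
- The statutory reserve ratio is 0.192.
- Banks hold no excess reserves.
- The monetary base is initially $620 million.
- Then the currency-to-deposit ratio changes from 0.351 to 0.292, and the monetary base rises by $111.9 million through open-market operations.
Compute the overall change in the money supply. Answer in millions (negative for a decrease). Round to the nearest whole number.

$411 million

Before: m₁ = (1 + 0.351) / (0.192 + 0.351) ≈ 2.4880, MB₁ = 620, so M₁ = 2.4880 × 620 = 1542.56 million.
After: m₂ = (1 + 0.292) / (0.192 + 0.292) ≈ 2.6694, MB₂ = 620 + 111.9 = 731.9, so M₂ = 2.6694 × 731.9 ≈ 1953.7339 million.
ΔM = M₂ − M₁ = 1953.7339 − 1542.56 = 411.1739 million.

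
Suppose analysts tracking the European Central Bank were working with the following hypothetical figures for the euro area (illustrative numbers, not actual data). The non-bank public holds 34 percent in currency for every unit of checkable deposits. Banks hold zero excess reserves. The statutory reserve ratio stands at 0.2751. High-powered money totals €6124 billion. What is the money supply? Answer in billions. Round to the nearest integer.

€13341 billion

The money multiplier is m = (1 + c) / (rr + c) = (1 + 0.34) / (0.2751 + 0.34) ≈ 2.17851.
So M = m × MB = 2.17851 × 6124 ≈ 13341.1952 billion.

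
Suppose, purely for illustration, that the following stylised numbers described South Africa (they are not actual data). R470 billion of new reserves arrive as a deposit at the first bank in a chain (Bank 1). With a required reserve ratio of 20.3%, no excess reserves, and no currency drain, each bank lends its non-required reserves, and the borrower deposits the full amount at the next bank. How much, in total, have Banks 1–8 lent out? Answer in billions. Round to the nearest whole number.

R1545 billion

Bank i lends (1 − rr)^i of the original deposit: Bank 1 lends 470·0.7970 = 374.5900, Bank 2 lends 470·0.7970² ≈ 298.5482, and so on.
Summing a geometric series: total = 470·[0.7970·(1 − 0.7970^8) / (1 − 0.7970)] ≈ 1544.8524 billion.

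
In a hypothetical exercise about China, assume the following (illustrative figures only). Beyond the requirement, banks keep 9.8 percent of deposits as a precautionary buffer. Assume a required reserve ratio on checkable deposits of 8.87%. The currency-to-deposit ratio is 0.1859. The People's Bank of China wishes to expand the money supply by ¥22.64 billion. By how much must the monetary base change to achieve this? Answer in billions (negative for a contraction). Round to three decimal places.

The money multiplier is m = (1 + c) / (rr + e + c) = (1 + 0.1859) / (0.0887 + 0.098 + 0.1859) ≈ 3.182770.
ΔMB = ΔM / m = (+22.64) / 3.182770 ≈ 7.1133 billion.

¥7.113 billion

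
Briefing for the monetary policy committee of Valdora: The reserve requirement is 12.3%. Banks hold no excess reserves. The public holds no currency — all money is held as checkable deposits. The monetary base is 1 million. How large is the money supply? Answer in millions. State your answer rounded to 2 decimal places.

With no currency drain or excess reserves, the money multiplier is m = 1/rr = 1/0.123 ≈ 8.1301.
Money supply M = m × MB = 8.1301 × 1 = 8.1301 million.

8.13 million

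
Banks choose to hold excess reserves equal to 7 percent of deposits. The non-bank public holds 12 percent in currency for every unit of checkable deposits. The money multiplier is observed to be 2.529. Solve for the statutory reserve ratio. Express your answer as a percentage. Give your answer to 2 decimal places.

Using m = 2.529. Since m = (1 + c)/(c + rr + e), the denominator satisfies c + rr + e = (1 + c)/m = (1 + 0.12) / 2.529 ≈ 0.442863.
With c = 0.12 and e = 0.07, the statutory reserve ratio is 0.442863 − 0.12 − 0.07 = 0.252863.

25.29%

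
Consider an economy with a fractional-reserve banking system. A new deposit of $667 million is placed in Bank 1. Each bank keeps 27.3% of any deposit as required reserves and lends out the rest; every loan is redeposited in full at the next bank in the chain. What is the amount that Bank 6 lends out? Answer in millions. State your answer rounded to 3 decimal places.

Each bank lends a fraction (1 − rr) = 0.7270 of the deposit it receives, so Bank 6 receives 667·0.7270^5 and lends 667·0.7270^6 ≈ 98.4764 million.

$98.476 million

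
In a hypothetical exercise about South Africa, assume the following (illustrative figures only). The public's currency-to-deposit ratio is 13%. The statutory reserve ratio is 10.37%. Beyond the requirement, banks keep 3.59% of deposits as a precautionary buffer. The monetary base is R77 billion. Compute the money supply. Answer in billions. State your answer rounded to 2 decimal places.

R322.74 billion

The money multiplier is m = (1 + c) / (rr + e + c) = (1 + 0.13) / (0.1037 + 0.0359 + 0.13) ≈ 4.19139.
So M = m × MB = 4.19139 × 77 ≈ 322.737 billion.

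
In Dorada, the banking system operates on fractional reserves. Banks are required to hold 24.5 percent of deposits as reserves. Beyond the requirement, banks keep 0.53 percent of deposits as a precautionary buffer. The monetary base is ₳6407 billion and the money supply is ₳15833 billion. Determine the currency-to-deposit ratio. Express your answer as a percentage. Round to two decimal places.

Using m = M/MB = 15833/6407 ≈ 2.471203. From m = (1 + c)/(c + rr + e), rearranging gives 1 + c = m·(c + rr + e), so c·(1 − m) = m·(rr + e) − 1.
Hence c = [m·(rr + e) − 1]/(1 − m) = [2.471203 × (0.245 + 0.0053) − 1] / (1 − 2.471203) ≈ 0.259283.

25.93%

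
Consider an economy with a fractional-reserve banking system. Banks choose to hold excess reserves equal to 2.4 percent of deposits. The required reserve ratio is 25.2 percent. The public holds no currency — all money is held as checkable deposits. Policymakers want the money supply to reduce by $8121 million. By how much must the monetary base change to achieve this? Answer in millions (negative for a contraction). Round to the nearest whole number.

-2241 million

The money multiplier is m = 1 / (rr + e) = 1 / (0.252 + 0.024) ≈ 3.62319.
ΔMB = ΔM / m = (−8121) / 3.62319 ≈ -2241.395 million.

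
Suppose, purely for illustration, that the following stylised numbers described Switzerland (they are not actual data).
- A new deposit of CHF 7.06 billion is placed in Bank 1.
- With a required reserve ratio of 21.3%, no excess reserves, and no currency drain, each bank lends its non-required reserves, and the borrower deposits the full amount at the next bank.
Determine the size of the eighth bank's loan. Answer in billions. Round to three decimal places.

CHF 1.039 billion

Each bank lends a fraction (1 − rr) = 0.7870 of the deposit it receives, so Bank 8 receives 7.06·0.7870^7 and lends 7.06·0.7870^8 ≈ 1.0390 billion.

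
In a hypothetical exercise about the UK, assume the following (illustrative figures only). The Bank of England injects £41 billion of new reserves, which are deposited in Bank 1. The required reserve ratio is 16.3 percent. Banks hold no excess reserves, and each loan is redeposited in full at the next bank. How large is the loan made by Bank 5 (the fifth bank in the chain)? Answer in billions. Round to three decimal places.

Each bank lends a fraction (1 − rr) = 0.8370 of the deposit it receives, so Bank 5 receives 41·0.8370^4 and lends 41·0.8370^5 ≈ 16.8427 billion.

£16.843 billion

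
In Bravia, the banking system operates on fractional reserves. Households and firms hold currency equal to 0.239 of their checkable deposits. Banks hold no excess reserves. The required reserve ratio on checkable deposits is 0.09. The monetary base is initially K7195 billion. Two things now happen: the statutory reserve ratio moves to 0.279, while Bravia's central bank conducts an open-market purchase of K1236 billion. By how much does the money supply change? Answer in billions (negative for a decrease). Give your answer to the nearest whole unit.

Before: m₁ = (1 + 0.239) / (0.09 + 0.239) ≈ 3.76596, MB₁ = 7195, so M₁ = 3.76596 × 7195 = 27096.0822 billion.
After: m₂ = (1 + 0.239) / (0.279 + 0.239) ≈ 2.39189, MB₂ = 7195 + 1236 = 8431, so M₂ = 2.39189 × 8431 ≈ 20166.0246 billion.
ΔM = M₂ − M₁ = 20166.0246 − 27096.0822 = -6930.0576 billion.

-6930 billion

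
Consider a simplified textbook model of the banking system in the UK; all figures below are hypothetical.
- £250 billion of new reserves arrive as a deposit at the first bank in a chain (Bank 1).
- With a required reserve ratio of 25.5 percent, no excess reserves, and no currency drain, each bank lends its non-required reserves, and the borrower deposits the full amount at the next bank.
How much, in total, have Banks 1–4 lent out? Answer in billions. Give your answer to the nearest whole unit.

Bank i lends (1 − rr)^i of the original deposit: Bank 1 lends 250·0.7450 = 186.2500, Bank 2 lends 250·0.7450² ≈ 138.7562, and so on.
Summing a geometric series: total = 250·[0.7450·(1 − 0.7450^4) / (1 − 0.7450)] ≈ 505.3928 billion.

£505 billion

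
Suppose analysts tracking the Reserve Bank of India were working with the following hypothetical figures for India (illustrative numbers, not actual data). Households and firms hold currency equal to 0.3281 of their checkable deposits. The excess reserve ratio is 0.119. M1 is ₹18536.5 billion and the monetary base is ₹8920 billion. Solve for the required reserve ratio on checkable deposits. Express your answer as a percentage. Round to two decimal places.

19.20%

Using m = M/MB = 18536.5/8920 ≈ 2.078083. Since m = (1 + c)/(c + rr + e), the denominator satisfies c + rr + e = (1 + c)/m = (1 + 0.3281) / 2.078083 ≈ 0.639099.
With c = 0.3281 and e = 0.119, the required reserve ratio on checkable deposits is 0.639099 − 0.3281 − 0.119 = 0.191999.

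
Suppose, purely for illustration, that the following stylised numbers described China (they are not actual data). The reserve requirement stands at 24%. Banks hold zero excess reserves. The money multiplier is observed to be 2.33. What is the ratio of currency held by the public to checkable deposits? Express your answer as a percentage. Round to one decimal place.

33.1%

Using m = 2.33. From m = (1 + c)/(c + rr + e), rearranging gives 1 + c = m·(c + rr + e), so c·(1 − m) = m·(rr + e) − 1.
Hence c = [m·(rr + e) − 1]/(1 − m) = [2.33 × (0.24 + 0) − 1] / (1 − 2.33) ≈ 0.331429.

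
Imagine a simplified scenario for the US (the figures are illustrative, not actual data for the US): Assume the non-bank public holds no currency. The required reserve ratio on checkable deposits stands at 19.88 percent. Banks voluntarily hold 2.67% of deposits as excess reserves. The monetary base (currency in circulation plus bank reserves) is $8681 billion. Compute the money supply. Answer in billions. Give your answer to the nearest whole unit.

$38497 billion

The money multiplier is m = 1 / (rr + e) = 1 / (0.1988 + 0.0267) ≈ 4.43459.
So M = m × MB = 4.43459 × 8681 ≈ 38496.6758 billion.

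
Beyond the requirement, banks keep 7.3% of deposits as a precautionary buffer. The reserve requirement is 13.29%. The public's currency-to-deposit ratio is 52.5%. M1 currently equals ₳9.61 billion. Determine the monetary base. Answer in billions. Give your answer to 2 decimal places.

₳4.61 billion

The money multiplier is m = (1 + c) / (rr + e + c) = (1 + 0.525) / (0.1329 + 0.073 + 0.525) ≈ 2.0865.
MB = M / m = 9.61 / 2.0865 ≈ 4.6058 billion.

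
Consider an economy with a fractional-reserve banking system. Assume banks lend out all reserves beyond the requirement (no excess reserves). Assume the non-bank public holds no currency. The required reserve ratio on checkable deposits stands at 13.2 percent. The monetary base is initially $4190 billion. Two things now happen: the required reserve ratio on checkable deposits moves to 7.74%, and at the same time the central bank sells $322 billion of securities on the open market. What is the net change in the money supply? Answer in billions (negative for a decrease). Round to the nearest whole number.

$18232 billion

Before: m₁ = 1 / (0.132) ≈ 7.57576, MB₁ = 4190, so M₁ = 7.57576 × 4190 = 31742.4344 billion.
After: m₂ = 1 / (0.0774) ≈ 12.91990, MB₂ = 4190 − 322 = 3868, so M₂ = 12.91990 × 3868 = 49974.1732 billion.
ΔM = M₂ − M₁ = 49974.1732 − 31742.4344 = 18231.7388 billion.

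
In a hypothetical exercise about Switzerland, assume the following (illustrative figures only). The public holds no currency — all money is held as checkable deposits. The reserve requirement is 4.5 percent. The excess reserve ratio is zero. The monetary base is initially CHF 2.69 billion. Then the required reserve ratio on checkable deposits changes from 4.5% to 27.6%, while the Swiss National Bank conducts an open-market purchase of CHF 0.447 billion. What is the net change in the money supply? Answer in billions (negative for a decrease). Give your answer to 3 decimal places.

-48.412 billion

Before: m₁ = 1 / (0.045) ≈ 22.22222, MB₁ = 2.69, so M₁ = 22.22222 × 2.69 ≈ 59.7778 billion.
After: m₂ = 1 / (0.276) ≈ 3.62319, MB₂ = 2.69 + 0.447 = 3.137, so M₂ = 3.62319 × 3.137 ≈ 11.3659 billion.
ΔM = M₂ − M₁ = 11.3659 − 59.7778 = -48.4119 billion.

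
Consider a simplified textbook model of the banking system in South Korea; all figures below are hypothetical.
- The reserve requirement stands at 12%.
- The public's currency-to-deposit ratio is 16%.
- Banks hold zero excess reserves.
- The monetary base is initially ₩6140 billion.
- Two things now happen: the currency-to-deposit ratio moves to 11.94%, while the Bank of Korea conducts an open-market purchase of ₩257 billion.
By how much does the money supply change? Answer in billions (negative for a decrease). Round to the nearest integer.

₩4474 billion

Before: m₁ = (1 + 0.16) / (0.12 + 0.16) ≈ 4.14286, MB₁ = 6140, so M₁ = 4.14286 × 6140 = 25437.1604 billion.
After: m₂ = (1 + 0.1194) / (0.12 + 0.1194) ≈ 4.67586, MB₂ = 6140 + 257 = 6397, so M₂ = 4.67586 × 6397 ≈ 29911.4764 billion.
ΔM = M₂ − M₁ = 29911.4764 − 25437.1604 = 4474.316 billion.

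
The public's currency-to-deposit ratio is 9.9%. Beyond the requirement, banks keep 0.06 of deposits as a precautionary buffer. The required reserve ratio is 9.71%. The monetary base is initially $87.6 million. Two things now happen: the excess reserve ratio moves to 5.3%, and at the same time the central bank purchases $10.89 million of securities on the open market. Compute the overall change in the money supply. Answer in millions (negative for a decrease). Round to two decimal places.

$58.61 million

Before: m₁ = (1 + 0.099) / (0.0971 + 0.06 + 0.099) ≈ 4.29129, MB₁ = 87.6, so M₁ = 4.29129 × 87.6 ≈ 375.917 million.
After: m₂ = (1 + 0.099) / (0.0971 + 0.053 + 0.099) ≈ 4.41188, MB₂ = 87.6 + 10.89 = 98.49, so M₂ = 4.41188 × 98.49 ≈ 434.5261 million.
ΔM = M₂ − M₁ = 434.5261 − 375.917 = 58.6091 million.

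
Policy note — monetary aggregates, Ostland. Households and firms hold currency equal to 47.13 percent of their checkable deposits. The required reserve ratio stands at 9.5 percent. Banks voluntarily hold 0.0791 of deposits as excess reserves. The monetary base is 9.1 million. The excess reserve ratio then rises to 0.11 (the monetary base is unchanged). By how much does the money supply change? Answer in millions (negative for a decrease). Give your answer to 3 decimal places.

-0.948 million

Initially m₁ = (1 + 0.4713) / (0.095 + 0.0791 + 0.4713) ≈ 2.27967, so M₁ = 2.27967 × 9.1 ≈ 20.745 million.
After the change m₂ = (1 + 0.4713) / (0.095 + 0.11 + 0.4713) ≈ 2.17551, so M₂ = 2.17551 × 9.1 ≈ 19.7971 million.
ΔM = M₂ − M₁ = 19.7971 − 20.745 = -0.9479 million.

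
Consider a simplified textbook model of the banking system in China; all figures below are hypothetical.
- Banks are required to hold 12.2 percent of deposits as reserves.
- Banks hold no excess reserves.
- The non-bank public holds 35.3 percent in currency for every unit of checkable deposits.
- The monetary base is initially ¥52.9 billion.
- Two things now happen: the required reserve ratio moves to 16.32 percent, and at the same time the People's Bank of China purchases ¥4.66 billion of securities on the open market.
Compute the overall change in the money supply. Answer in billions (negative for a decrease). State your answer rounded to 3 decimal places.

Before: m₁ = (1 + 0.353) / (0.122 + 0.353) ≈ 2.848421, MB₁ = 52.9, so M₁ = 2.848421 × 52.9 ≈ 150.6815 billion.
After: m₂ = (1 + 0.353) / (0.1632 + 0.353) ≈ 2.621077, MB₂ = 52.9 + 4.66 = 57.56, so M₂ = 2.621077 × 57.56 ≈ 150.8692 billion.
ΔM = M₂ − M₁ = 150.8692 − 150.6815 = 0.1877 billion.

¥0.188 billion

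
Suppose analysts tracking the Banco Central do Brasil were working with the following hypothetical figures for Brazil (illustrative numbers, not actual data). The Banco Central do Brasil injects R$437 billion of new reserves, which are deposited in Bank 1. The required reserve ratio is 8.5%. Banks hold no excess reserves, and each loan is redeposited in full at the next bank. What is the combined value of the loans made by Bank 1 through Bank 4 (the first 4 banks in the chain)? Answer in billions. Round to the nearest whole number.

R$1407 billion

Bank i lends (1 − rr)^i of the original deposit: Bank 1 lends 437·0.9150 = 399.8550, Bank 2 lends 437·0.9150² ≈ 365.8673, and so on.
Summing a geometric series: total = 437·[0.9150·(1 − 0.9150^4) / (1 − 0.9150)] ≈ 1406.8042 billion.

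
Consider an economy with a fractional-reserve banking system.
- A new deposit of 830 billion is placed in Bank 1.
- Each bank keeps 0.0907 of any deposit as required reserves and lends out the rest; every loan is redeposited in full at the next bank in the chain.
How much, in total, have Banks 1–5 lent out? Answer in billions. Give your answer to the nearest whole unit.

Bank i lends (1 − rr)^i of the original deposit: Bank 1 lends 830·0.9093 = 754.7190, Bank 2 lends 830·0.9093² ≈ 686.2660, and so on.
Summing a geometric series: total = 830·[0.9093·(1 − 0.9093^5) / (1 − 0.9093)] ≈ 3148.3872 billion.

3148 billion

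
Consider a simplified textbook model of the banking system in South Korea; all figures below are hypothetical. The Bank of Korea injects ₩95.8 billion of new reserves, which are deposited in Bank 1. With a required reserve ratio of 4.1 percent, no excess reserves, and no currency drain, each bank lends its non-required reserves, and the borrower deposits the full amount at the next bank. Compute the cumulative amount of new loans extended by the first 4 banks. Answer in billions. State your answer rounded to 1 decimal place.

₩345.5 billion

Bank i lends (1 − rr)^i of the original deposit: Bank 1 lends 95.8·0.9590 = 91.8722, Bank 2 lends 95.8·0.9590² ≈ 88.1054, and so on.
Summing a geometric series: total = 95.8·[0.9590·(1 − 0.9590^4) / (1 − 0.9590)] ≈ 345.4997 billion.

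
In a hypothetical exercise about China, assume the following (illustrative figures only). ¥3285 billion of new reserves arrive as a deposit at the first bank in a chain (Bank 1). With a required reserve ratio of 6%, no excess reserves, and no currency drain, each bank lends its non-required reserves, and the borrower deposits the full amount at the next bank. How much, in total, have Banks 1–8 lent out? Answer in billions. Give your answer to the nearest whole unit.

Bank i lends (1 − rr)^i of the original deposit: Bank 1 lends 3285·0.9400 = 3087.9000, Bank 2 lends 3285·0.9400² = 2902.6260, and so on.
Summing a geometric series: total = 3285·[0.9400·(1 − 0.9400^8) / (1 − 0.9400)] ≈ 20093.5346 billion.

¥20094 billion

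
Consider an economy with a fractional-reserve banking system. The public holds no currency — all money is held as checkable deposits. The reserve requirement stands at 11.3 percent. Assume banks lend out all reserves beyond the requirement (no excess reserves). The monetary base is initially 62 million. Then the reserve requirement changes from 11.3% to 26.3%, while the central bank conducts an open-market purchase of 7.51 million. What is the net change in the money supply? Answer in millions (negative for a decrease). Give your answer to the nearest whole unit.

-284 million

Before: m₁ = 1 / (0.113) ≈ 8.8496, MB₁ = 62, so M₁ = 8.8496 × 62 = 548.6752 million.
After: m₂ = 1 / (0.263) ≈ 3.8023, MB₂ = 62 + 7.51 = 69.51, so M₂ = 3.8023 × 69.51 ≈ 264.2979 million.
ΔM = M₂ − M₁ = 264.2979 − 548.6752 = -284.3773 million.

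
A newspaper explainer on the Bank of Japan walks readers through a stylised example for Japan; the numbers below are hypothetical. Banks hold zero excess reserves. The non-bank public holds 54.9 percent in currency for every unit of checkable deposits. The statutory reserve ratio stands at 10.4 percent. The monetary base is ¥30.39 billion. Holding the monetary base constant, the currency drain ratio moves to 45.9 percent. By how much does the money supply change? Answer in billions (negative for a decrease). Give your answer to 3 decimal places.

¥6.666 billion

Initially m₁ = (1 + 0.549) / (0.104 + 0.549) ≈ 2.372129, so M₁ = 2.372129 × 30.39 ≈ 72.089 billion.
After the change m₂ = (1 + 0.459) / (0.104 + 0.459) ≈ 2.591474, so M₂ = 2.591474 × 30.39 ≈ 78.7549 billion.
ΔM = M₂ − M₁ = 78.7549 − 72.089 = 6.6659 billion.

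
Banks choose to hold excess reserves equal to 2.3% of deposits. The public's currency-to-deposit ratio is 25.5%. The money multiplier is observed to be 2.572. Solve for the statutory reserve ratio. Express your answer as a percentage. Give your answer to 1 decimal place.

Using m = 2.572. Since m = (1 + c)/(c + rr + e), the denominator satisfies c + rr + e = (1 + c)/m = (1 + 0.255) / 2.572 ≈ 0.487947.
With c = 0.255 and e = 0.023, the statutory reserve ratio is 0.487947 − 0.255 − 0.023 = 0.209947.

21.0%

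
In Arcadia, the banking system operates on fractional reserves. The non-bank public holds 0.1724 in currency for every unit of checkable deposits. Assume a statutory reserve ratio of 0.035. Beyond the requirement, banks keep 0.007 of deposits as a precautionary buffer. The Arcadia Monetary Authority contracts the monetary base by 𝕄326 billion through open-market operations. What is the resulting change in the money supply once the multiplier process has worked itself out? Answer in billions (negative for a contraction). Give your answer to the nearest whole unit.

-1783 billion

The money multiplier is m = (1 + c) / (rr + e + c) = (1 + 0.1724) / (0.035 + 0.007 + 0.1724) ≈ 5.4683.
The sale removes 326 billion of base, so ΔM = m × ΔMB = 5.4683 × (−326) = -1782.6658 billion.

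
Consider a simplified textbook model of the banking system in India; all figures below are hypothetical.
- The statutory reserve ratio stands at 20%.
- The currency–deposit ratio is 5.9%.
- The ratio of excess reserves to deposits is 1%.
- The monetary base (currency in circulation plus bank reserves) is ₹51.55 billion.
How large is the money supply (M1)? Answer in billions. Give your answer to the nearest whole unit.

₹203 billion

The money multiplier is m = (1 + c) / (rr + e + c) = (1 + 0.059) / (0.2 + 0.01 + 0.059) ≈ 3.9368.
So M = m × MB = 3.9368 × 51.55 ≈ 202.942 billion.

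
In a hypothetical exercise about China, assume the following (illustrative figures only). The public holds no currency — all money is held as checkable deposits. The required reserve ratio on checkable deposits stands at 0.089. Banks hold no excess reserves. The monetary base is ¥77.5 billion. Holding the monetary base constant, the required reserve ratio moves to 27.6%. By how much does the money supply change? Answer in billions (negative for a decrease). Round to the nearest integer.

-590 billion

Initially m₁ = 1 / (0.089) ≈ 11.2360, so M₁ = 11.2360 × 77.5 = 870.79 billion.
After the change m₂ = 1 / (0.276) ≈ 3.6232, so M₂ = 3.6232 × 77.5 = 280.798 billion.
ΔM = M₂ − M₁ = 280.798 − 870.79 = -589.992 billion.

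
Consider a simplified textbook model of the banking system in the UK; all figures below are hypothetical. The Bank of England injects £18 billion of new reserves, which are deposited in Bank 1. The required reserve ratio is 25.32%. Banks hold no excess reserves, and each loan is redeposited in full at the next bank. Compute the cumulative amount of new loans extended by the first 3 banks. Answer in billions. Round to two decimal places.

Bank i lends (1 − rr)^i of the original deposit: Bank 1 lends 18·0.7468 = 13.4424, Bank 2 lends 18·0.7468² ≈ 10.0388, and so on.
Summing a geometric series: total = 18·[0.7468·(1 − 0.7468^3) / (1 − 0.7468)] ≈ 30.9781 billion.

£30.98 billion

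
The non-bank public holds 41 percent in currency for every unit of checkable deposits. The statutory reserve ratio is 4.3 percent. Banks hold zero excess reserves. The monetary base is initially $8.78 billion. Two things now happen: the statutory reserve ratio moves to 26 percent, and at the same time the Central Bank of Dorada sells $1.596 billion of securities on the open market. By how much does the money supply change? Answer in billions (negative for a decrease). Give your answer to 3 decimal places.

-12.210 billion

Before: m₁ = (1 + 0.41) / (0.043 + 0.41) ≈ 3.11258, MB₁ = 8.78, so M₁ = 3.11258 × 8.78 ≈ 27.3285 billion.
After: m₂ = (1 + 0.41) / (0.26 + 0.41) ≈ 2.10448, MB₂ = 8.78 − 1.596 = 7.184, so M₂ = 2.10448 × 7.184 ≈ 15.1186 billion.
ΔM = M₂ − M₁ = 15.1186 − 27.3285 = -12.2099 billion.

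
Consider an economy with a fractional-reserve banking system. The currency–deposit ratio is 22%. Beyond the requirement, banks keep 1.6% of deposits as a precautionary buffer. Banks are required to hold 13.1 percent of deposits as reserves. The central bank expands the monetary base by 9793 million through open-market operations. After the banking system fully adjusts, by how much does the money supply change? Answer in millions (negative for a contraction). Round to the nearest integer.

The money multiplier is m = (1 + c) / (rr + e + c) = (1 + 0.22) / (0.131 + 0.016 + 0.22) ≈ 3.32425.
The purchase adds 9793 million of base, so ΔM = m × ΔMB = 3.32425 × (+9793) ≈ 32554.3803 million.

32554 million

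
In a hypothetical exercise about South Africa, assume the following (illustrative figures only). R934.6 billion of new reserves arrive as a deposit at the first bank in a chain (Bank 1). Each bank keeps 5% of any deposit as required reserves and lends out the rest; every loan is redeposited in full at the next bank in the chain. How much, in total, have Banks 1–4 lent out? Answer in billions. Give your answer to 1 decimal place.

Bank i lends (1 − rr)^i of the original deposit: Bank 1 lends 934.6·0.9500 = 887.8700, Bank 2 lends 934.6·0.9500² = 843.4765, and so on.
Summing a geometric series: total = 934.6·[0.9500·(1 − 0.9500^4) / (1 − 0.9500)] ≈ 3293.8867 billion.

R3293.9 billion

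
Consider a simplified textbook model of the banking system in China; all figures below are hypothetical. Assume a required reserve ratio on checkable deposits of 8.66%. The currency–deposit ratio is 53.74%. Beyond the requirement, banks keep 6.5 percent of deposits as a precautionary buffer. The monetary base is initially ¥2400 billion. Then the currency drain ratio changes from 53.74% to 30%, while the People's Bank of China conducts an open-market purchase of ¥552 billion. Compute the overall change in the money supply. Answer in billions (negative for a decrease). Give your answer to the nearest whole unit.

¥3143 billion

Before: m₁ = (1 + 0.5374) / (0.0866 + 0.065 + 0.5374) ≈ 2.23135, MB₁ = 2400, so M₁ = 2.23135 × 2400 = 5355.24 billion.
After: m₂ = (1 + 0.3) / (0.0866 + 0.065 + 0.3) ≈ 2.87865, MB₂ = 2400 + 552 = 2952, so M₂ = 2.87865 × 2952 = 8497.7748 billion.
ΔM = M₂ − M₁ = 8497.7748 − 5355.24 = 3142.5348 billion.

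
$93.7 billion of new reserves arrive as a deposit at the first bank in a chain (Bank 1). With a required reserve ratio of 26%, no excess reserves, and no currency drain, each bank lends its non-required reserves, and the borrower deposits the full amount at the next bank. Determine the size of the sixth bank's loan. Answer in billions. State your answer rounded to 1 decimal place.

$15.4 billion

Each bank lends a fraction (1 − rr) = 0.7400 of the deposit it receives, so Bank 6 receives 93.7·0.7400^5 and lends 93.7·0.7400^6 ≈ 15.3861 billion.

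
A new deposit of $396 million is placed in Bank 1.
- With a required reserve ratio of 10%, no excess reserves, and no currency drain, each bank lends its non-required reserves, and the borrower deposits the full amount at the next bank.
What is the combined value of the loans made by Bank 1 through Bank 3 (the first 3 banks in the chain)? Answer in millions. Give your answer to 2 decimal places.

Bank i lends (1 − rr)^i of the original deposit: Bank 1 lends 396·0.9000 = 356.4000, Bank 2 lends 396·0.9000² = 320.7600, and so on.
Summing a geometric series: total = 396·[0.9000·(1 − 0.9000^3) / (1 − 0.9000)] = 965.8440 million.

$965.84 million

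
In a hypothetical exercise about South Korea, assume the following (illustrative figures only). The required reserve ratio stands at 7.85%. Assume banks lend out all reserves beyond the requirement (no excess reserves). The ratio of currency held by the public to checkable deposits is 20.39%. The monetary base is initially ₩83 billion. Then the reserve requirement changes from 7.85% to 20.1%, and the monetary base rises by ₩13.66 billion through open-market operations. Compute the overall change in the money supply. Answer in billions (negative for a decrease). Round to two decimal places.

Before: m₁ = (1 + 0.2039) / (0.0785 + 0.2039) ≈ 4.26310, MB₁ = 83, so M₁ = 4.26310 × 83 = 353.8373 billion.
After: m₂ = (1 + 0.2039) / (0.201 + 0.2039) ≈ 2.97333, MB₂ = 83 + 13.66 = 96.66, so M₂ = 2.97333 × 96.66 ≈ 287.4021 billion.
ΔM = M₂ − M₁ = 287.4021 − 353.8373 = -66.4352 billion.

-66.44 billion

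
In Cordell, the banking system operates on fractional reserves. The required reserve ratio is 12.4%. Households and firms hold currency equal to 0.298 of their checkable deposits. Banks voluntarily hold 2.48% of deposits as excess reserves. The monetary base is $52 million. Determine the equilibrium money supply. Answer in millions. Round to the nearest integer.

The money multiplier is m = (1 + c) / (rr + e + c) = (1 + 0.298) / (0.124 + 0.0248 + 0.298) ≈ 2.9051.
So M = m × MB = 2.9051 × 52 = 151.0652 million.

$151 million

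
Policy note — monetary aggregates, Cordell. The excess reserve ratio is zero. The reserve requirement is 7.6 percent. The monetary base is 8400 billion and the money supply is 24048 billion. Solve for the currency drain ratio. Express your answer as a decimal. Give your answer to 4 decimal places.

Using m = M/MB = 24048/8400 ≈ 2.862857. From m = (1 + c)/(c + rr + e), rearranging gives 1 + c = m·(c + rr + e), so c·(1 − m) = m·(rr + e) − 1.
Hence c = [m·(rr + e) − 1]/(1 − m) = [2.862857 × (0.076 + 0) − 1] / (1 − 2.862857) ≈ 0.420012.

0.4200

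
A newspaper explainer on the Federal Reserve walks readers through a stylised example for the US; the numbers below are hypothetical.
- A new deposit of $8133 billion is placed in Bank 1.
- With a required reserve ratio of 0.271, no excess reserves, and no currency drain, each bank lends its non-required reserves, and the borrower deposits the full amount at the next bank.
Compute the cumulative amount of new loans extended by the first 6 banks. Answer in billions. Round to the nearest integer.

$18594 billion

Bank i lends (1 − rr)^i of the original deposit: Bank 1 lends 8133·0.7290 = 5928.9570, Bank 2 lends 8133·0.7290² ≈ 4322.2097, and so on.
Summing a geometric series: total = 8133·[0.7290·(1 − 0.7290^6) / (1 − 0.7290)] ≈ 18594.2892 billion.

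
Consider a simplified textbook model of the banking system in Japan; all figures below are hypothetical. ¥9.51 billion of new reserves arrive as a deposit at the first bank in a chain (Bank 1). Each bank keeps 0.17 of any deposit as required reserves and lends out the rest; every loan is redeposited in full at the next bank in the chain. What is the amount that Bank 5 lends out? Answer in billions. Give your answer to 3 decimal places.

¥3.746 billion

Each bank lends a fraction (1 − rr) = 0.8300 of the deposit it receives, so Bank 5 receives 9.51·0.8300^4 and lends 9.51·0.8300^5 ≈ 3.7460 billion.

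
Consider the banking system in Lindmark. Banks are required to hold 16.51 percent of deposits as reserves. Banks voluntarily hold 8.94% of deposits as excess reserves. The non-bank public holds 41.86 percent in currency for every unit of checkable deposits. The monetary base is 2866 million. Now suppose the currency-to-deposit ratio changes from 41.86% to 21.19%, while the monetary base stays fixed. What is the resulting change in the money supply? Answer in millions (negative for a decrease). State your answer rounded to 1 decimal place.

Initially m₁ = (1 + 0.4186) / (0.1651 + 0.0894 + 0.4186) ≈ 2.107562, so M₁ = 2.107562 × 2866 ≈ 6040.2727 million.
After the change m₂ = (1 + 0.2119) / (0.1651 + 0.0894 + 0.2119) ≈ 2.598413, so M₂ = 2.598413 × 2866 ≈ 7447.0517 million.
ΔM = M₂ − M₁ = 7447.0517 − 6040.2727 = 1406.779 million.

1406.8 million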